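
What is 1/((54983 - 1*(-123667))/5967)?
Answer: 663/19850 ≈ 0.033400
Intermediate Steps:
1/((54983 - 1*(-123667))/5967) = 1/((54983 + 123667)*(1/5967)) = 1/(178650*(1/5967)) = 1/(19850/663) = 663/19850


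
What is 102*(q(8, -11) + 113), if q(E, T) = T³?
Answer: -124236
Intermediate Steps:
102*(q(8, -11) + 113) = 102*((-11)³ + 113) = 102*(-1331 + 113) = 102*(-1218) = -124236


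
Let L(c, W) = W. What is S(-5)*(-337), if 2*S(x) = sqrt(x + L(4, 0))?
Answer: -337*I*sqrt(5)/2 ≈ -376.78*I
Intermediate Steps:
S(x) = sqrt(x)/2 (S(x) = sqrt(x + 0)/2 = sqrt(x)/2)
S(-5)*(-337) = (sqrt(-5)/2)*(-337) = ((I*sqrt(5))/2)*(-337) = (I*sqrt(5)/2)*(-337) = -337*I*sqrt(5)/2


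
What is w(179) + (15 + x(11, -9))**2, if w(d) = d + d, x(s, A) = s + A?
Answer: 647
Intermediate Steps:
x(s, A) = A + s
w(d) = 2*d
w(179) + (15 + x(11, -9))**2 = 2*179 + (15 + (-9 + 11))**2 = 358 + (15 + 2)**2 = 358 + 17**2 = 358 + 289 = 647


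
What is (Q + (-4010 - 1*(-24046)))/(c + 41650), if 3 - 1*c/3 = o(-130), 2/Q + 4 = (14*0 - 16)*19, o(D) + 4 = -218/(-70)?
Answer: 15427715/32079476 ≈ 0.48092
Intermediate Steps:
o(D) = -31/35 (o(D) = -4 - 218/(-70) = -4 - 218*(-1/70) = -4 + 109/35 = -31/35)
Q = -1/154 (Q = 2/(-4 + (14*0 - 16)*19) = 2/(-4 + (0 - 16)*19) = 2/(-4 - 16*19) = 2/(-4 - 304) = 2/(-308) = 2*(-1/308) = -1/154 ≈ -0.0064935)
c = 408/35 (c = 9 - 3*(-31/35) = 9 + 93/35 = 408/35 ≈ 11.657)
(Q + (-4010 - 1*(-24046)))/(c + 41650) = (-1/154 + (-4010 - 1*(-24046)))/(408/35 + 41650) = (-1/154 + (-4010 + 24046))/(1458158/35) = (-1/154 + 20036)*(35/1458158) = (3085543/154)*(35/1458158) = 15427715/32079476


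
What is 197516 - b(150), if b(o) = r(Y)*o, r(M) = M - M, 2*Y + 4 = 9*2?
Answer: 197516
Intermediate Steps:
Y = 7 (Y = -2 + (9*2)/2 = -2 + (1/2)*18 = -2 + 9 = 7)
r(M) = 0
b(o) = 0 (b(o) = 0*o = 0)
197516 - b(150) = 197516 - 1*0 = 197516 + 0 = 197516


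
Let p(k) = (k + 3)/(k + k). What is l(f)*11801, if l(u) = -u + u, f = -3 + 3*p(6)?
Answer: 0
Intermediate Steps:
p(k) = (3 + k)/(2*k) (p(k) = (3 + k)/((2*k)) = (3 + k)*(1/(2*k)) = (3 + k)/(2*k))
f = -¾ (f = -3 + 3*((½)*(3 + 6)/6) = -3 + 3*((½)*(⅙)*9) = -3 + 3*(¾) = -3 + 9/4 = -¾ ≈ -0.75000)
l(u) = 0
l(f)*11801 = 0*11801 = 0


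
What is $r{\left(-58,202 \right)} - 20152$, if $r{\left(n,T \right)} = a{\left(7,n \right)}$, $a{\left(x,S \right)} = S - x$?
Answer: $-20217$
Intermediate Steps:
$r{\left(n,T \right)} = -7 + n$ ($r{\left(n,T \right)} = n - 7 = -7 + n$)
$r{\left(-58,202 \right)} - 20152 = \left(-7 - 58\right) - 20152 = -65 - 20152 = -20217$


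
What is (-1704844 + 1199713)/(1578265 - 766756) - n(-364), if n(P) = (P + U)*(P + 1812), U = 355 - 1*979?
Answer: 386987915495/270503 ≈ 1.4306e+6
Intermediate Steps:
U = -624 (U = 355 - 979 = -624)
n(P) = (-624 + P)*(1812 + P) (n(P) = (P - 624)*(P + 1812) = (-624 + P)*(1812 + P))
(-1704844 + 1199713)/(1578265 - 766756) - n(-364) = (-1704844 + 1199713)/(1578265 - 766756) - (-1130688 + (-364)**2 + 1188*(-364)) = -505131/811509 - (-1130688 + 132496 - 432432) = -505131*1/811509 - 1*(-1430624) = -168377/270503 + 1430624 = 386987915495/270503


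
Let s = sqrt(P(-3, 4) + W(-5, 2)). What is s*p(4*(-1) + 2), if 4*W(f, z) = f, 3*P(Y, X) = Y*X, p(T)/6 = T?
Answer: -6*I*sqrt(21) ≈ -27.495*I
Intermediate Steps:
p(T) = 6*T
P(Y, X) = X*Y/3 (P(Y, X) = (Y*X)/3 = (X*Y)/3 = X*Y/3)
W(f, z) = f/4
s = I*sqrt(21)/2 (s = sqrt((1/3)*4*(-3) + (1/4)*(-5)) = sqrt(-4 - 5/4) = sqrt(-21/4) = I*sqrt(21)/2 ≈ 2.2913*I)
s*p(4*(-1) + 2) = (I*sqrt(21)/2)*(6*(4*(-1) + 2)) = (I*sqrt(21)/2)*(6*(-4 + 2)) = (I*sqrt(21)/2)*(6*(-2)) = (I*sqrt(21)/2)*(-12) = -6*I*sqrt(21)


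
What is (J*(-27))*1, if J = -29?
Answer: 783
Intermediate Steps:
(J*(-27))*1 = -29*(-27)*1 = 783*1 = 783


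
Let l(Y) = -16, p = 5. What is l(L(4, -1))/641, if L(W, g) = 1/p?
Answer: -16/641 ≈ -0.024961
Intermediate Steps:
L(W, g) = ⅕ (L(W, g) = 1/5 = ⅕)
l(L(4, -1))/641 = -16/641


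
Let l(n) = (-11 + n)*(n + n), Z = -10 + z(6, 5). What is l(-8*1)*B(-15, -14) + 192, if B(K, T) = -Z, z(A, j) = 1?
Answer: 2928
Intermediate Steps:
Z = -9 (Z = -10 + 1 = -9)
B(K, T) = 9 (B(K, T) = -1*(-9) = 9)
l(n) = 2*n*(-11 + n) (l(n) = (-11 + n)*(2*n) = 2*n*(-11 + n))
l(-8*1)*B(-15, -14) + 192 = (2*(-8*1)*(-11 - 8*1))*9 + 192 = (2*(-8)*(-11 - 8))*9 + 192 = (2*(-8)*(-19))*9 + 192 = 304*9 + 192 = 2736 + 192 = 2928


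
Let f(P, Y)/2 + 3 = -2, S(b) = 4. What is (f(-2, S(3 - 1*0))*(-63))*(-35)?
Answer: -22050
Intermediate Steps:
f(P, Y) = -10 (f(P, Y) = -6 + 2*(-2) = -6 - 4 = -10)
(f(-2, S(3 - 1*0))*(-63))*(-35) = -10*(-63)*(-35) = 630*(-35) = -22050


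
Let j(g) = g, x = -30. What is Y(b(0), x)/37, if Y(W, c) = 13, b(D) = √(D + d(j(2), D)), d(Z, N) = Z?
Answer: 13/37 ≈ 0.35135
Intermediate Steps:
b(D) = √(2 + D) (b(D) = √(D + 2) = √(2 + D))
Y(b(0), x)/37 = 13/37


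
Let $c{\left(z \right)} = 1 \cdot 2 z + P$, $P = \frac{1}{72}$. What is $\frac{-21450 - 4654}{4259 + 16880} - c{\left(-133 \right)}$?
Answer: $\frac{402953501}{1522008} \approx 264.75$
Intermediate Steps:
$P = \frac{1}{72} \approx 0.013889$
$c{\left(z \right)} = \frac{1}{72} + 2 z$ ($c{\left(z \right)} = 1 \cdot 2 z + \frac{1}{72} = 2 z + \frac{1}{72} = \frac{1}{72} + 2 z$)
$\frac{-21450 - 4654}{4259 + 16880} - c{\left(-133 \right)} = \frac{-21450 - 4654}{4259 + 16880} - \left(\frac{1}{72} + 2 \left(-133\right)\right) = - \frac{26104}{21139} - \left(\frac{1}{72} - 266\right) = \left(-26104\right) \frac{1}{21139} - - \frac{19151}{72} = - \frac{26104}{21139} + \frac{19151}{72} = \frac{402953501}{1522008}$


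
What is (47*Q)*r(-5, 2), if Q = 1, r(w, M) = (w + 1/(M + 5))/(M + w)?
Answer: 1598/21 ≈ 76.095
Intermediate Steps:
r(w, M) = (w + 1/(5 + M))/(M + w)
(47*Q)*r(-5, 2) = (47*1)*((1 + 5*(-5) + 2*(-5))/(2² + 5*2 + 5*(-5) + 2*(-5))) = 47*((1 - 25 - 10)/(4 + 10 - 25 - 10)) = 47*(-34/(-21)) = 47*(-1/21*(-34)) = 47*(34/21) = 1598/21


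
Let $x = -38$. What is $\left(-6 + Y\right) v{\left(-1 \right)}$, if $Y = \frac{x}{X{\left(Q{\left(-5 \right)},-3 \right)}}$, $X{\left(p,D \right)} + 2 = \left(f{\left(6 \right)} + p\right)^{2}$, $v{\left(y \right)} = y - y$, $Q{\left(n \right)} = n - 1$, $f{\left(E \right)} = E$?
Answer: $0$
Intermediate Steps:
$Q{\left(n \right)} = -1 + n$ ($Q{\left(n \right)} = n - 1 = -1 + n$)
$v{\left(y \right)} = 0$
$X{\left(p,D \right)} = -2 + \left(6 + p\right)^{2}$
$Y = 19$ ($Y = - \frac{38}{-2 + \left(6 - 6\right)^{2}} = - \frac{38}{-2 + 0^{2}} = - \frac{38}{-2 + 0} = - \frac{38}{-2} = \left(-38\right) \left(- \frac{1}{2}\right) = 19$)
$\left(-6 + Y\right) v{\left(-1 \right)} = \left(-6 + 19\right) 0 = 13 \cdot 0 = 0$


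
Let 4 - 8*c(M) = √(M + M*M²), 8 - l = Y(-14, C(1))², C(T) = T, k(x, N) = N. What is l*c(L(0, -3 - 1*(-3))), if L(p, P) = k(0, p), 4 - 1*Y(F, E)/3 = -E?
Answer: -217/2 ≈ -108.50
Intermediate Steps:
Y(F, E) = 12 + 3*E (Y(F, E) = 12 - (-3)*E = 12 + 3*E)
L(p, P) = p
l = -217 (l = 8 - (12 + 3*1)² = 8 - (12 + 3)² = 8 - 1*15² = 8 - 1*225 = 8 - 225 = -217)
c(M) = ½ - √(M + M³)/8 (c(M) = ½ - √(M + M*M²)/8 = ½ - √(M + M³)/8)
l*c(L(0, -3 - 1*(-3))) = -217*(½ - √(0*(1 + 0²))/8) = -217*(½ - √(0*(1 + 0))/8) = -217*(½ - √(0*1)/8) = -217*(½ - √0/8) = -217*(½ - ⅛*0) = -217*(½ + 0) = -217*½ = -217/2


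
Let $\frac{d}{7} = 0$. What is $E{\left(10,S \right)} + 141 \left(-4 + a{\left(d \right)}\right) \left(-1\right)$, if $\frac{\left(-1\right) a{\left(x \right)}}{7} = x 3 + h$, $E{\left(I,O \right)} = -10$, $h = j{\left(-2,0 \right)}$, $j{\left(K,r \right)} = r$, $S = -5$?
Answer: $554$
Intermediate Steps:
$d = 0$ ($d = 7 \cdot 0 = 0$)
$h = 0$
$a{\left(x \right)} = - 21 x$ ($a{\left(x \right)} = - 7 \left(x 3 + 0\right) = - 7 \left(3 x + 0\right) = - 7 \cdot 3 x = - 21 x$)
$E{\left(10,S \right)} + 141 \left(-4 + a{\left(d \right)}\right) \left(-1\right) = -10 + 141 \left(-4 - 0\right) \left(-1\right) = -10 + 141 \left(-4 + 0\right) \left(-1\right) = -10 + 141 \left(\left(-4\right) \left(-1\right)\right) = -10 + 141 \cdot 4 = -10 + 564 = 554$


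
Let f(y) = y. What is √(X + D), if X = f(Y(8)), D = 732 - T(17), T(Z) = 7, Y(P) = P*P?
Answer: √789 ≈ 28.089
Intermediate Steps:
Y(P) = P²
D = 725 (D = 732 - 1*7 = 732 - 7 = 725)
X = 64 (X = 8² = 64)
√(X + D) = √(64 + 725) = √789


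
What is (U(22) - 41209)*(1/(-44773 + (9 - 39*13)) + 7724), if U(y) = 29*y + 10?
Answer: -14183094786883/45271 ≈ -3.1329e+8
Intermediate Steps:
U(y) = 10 + 29*y
(U(22) - 41209)*(1/(-44773 + (9 - 39*13)) + 7724) = ((10 + 29*22) - 41209)*(1/(-44773 + (9 - 39*13)) + 7724) = ((10 + 638) - 41209)*(1/(-44773 + (9 - 507)) + 7724) = (648 - 41209)*(1/(-44773 - 498) + 7724) = -40561*(1/(-45271) + 7724) = -40561*(-1/45271 + 7724) = -40561*349673203/45271 = -14183094786883/45271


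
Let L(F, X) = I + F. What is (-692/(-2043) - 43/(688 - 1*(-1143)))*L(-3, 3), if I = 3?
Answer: 0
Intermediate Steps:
L(F, X) = 3 + F
(-692/(-2043) - 43/(688 - 1*(-1143)))*L(-3, 3) = (-692/(-2043) - 43/(688 - 1*(-1143)))*(3 - 3) = (-692*(-1/2043) - 43/(688 + 1143))*0 = (692/2043 - 43/1831)*0 = (1179203/3740733)*0 = 0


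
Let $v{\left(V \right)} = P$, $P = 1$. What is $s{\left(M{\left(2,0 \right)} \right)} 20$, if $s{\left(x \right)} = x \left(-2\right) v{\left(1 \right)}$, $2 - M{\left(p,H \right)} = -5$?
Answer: $-280$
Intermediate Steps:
$v{\left(V \right)} = 1$
$M{\left(p,H \right)} = 7$ ($M{\left(p,H \right)} = 2 - -5 = 2 + 5 = 7$)
$s{\left(x \right)} = - 2 x$ ($s{\left(x \right)} = x \left(-2\right) 1 = - 2 x 1 = - 2 x$)
$s{\left(M{\left(2,0 \right)} \right)} 20 = \left(-2\right) 7 \cdot 20 = \left(-14\right) 20 = -280$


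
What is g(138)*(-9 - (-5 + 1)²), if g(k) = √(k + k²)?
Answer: -25*√19182 ≈ -3462.5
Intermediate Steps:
g(138)*(-9 - (-5 + 1)²) = √(138*(1 + 138))*(-9 - (-5 + 1)²) = √(138*139)*(-9 - 1*(-4)²) = √19182*(-9 - 1*16) = √19182*(-9 - 16) = √19182*(-25) = -25*√19182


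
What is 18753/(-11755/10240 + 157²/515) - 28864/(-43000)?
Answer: 106490774916296/264828330125 ≈ 402.11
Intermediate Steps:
18753/(-11755/10240 + 157²/515) - 28864/(-43000) = 18753/(-11755*1/10240 + 24649*(1/515)) - 28864*(-1/43000) = 18753/(-2351/2048 + 24649/515) + 3608/5375 = 18753/(49270387/1054720) + 3608/5375 = 18753*(1054720/49270387) + 3608/5375 = 19779164160/49270387 + 3608/5375 = 106490774916296/264828330125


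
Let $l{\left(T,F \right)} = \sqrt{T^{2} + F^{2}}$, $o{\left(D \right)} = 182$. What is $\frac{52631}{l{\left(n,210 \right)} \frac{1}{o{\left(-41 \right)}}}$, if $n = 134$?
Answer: $\frac{4789421 \sqrt{15514}}{15514} \approx 38452.0$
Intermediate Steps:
$l{\left(T,F \right)} = \sqrt{F^{2} + T^{2}}$
$\frac{52631}{l{\left(n,210 \right)} \frac{1}{o{\left(-41 \right)}}} = \frac{52631}{\sqrt{210^{2} + 134^{2}} \cdot \frac{1}{182}} = \frac{52631}{\sqrt{44100 + 17956} \cdot \frac{1}{182}} = \frac{52631}{\sqrt{62056} \cdot \frac{1}{182}} = \frac{52631}{2 \sqrt{15514} \cdot \frac{1}{182}} = \frac{52631}{\frac{1}{91} \sqrt{15514}} = 52631 \frac{91 \sqrt{15514}}{15514} = \frac{4789421 \sqrt{15514}}{15514}$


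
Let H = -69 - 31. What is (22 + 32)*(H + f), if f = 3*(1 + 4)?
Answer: -4590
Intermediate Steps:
H = -100
f = 15 (f = 3*5 = 15)
(22 + 32)*(H + f) = (22 + 32)*(-100 + 15) = 54*(-85) = -4590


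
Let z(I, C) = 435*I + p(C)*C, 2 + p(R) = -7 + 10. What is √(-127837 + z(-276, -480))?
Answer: I*√248377 ≈ 498.37*I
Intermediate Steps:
p(R) = 1 (p(R) = -2 + (-7 + 10) = -2 + 3 = 1)
z(I, C) = C + 435*I (z(I, C) = 435*I + 1*C = 435*I + C = C + 435*I)
√(-127837 + z(-276, -480)) = √(-127837 + (-480 + 435*(-276))) = √(-127837 + (-480 - 120060)) = √(-127837 - 120540) = √(-248377) = I*√248377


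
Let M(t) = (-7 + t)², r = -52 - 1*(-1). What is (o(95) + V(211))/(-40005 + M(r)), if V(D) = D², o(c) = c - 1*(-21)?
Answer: -44637/36641 ≈ -1.2182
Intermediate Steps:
o(c) = 21 + c (o(c) = c + 21 = 21 + c)
r = -51 (r = -52 + 1 = -51)
(o(95) + V(211))/(-40005 + M(r)) = ((21 + 95) + 211²)/(-40005 + (-7 - 51)²) = (116 + 44521)/(-40005 + (-58)²) = 44637/(-40005 + 3364) = 44637/(-36641) = 44637*(-1/36641) = -44637/36641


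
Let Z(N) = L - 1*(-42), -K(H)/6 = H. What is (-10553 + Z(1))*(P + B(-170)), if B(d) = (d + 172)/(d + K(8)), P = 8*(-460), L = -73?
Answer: 4245464664/109 ≈ 3.8949e+7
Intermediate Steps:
K(H) = -6*H
Z(N) = -31 (Z(N) = -73 - 1*(-42) = -73 + 42 = -31)
P = -3680
B(d) = (172 + d)/(-48 + d) (B(d) = (d + 172)/(d - 6*8) = (172 + d)/(d - 48) = (172 + d)/(-48 + d))
(-10553 + Z(1))*(P + B(-170)) = (-10553 - 31)*(-3680 + (172 - 170)/(-48 - 170)) = -10584*(-3680 + 2/(-218)) = -10584*(-3680 - 1/218*2) = -10584*(-3680 - 1/109) = -10584*(-401121/109) = 4245464664/109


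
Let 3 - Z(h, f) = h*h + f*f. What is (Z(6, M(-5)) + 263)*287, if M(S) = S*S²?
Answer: -4418365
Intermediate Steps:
M(S) = S³
Z(h, f) = 3 - f² - h² (Z(h, f) = 3 - (h*h + f*f) = 3 - (h² + f²) = 3 - (f² + h²) = 3 + (-f² - h²) = 3 - f² - h²)
(Z(6, M(-5)) + 263)*287 = ((3 - ((-5)³)² - 1*6²) + 263)*287 = ((3 - 1*(-125)² - 1*36) + 263)*287 = ((3 - 1*15625 - 36) + 263)*287 = ((3 - 15625 - 36) + 263)*287 = (-15658 + 263)*287 = -15395*287 = -4418365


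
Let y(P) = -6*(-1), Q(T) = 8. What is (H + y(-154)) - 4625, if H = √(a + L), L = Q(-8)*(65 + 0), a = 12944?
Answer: -4619 + 6*√374 ≈ -4503.0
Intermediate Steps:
L = 520 (L = 8*(65 + 0) = 8*65 = 520)
y(P) = 6
H = 6*√374 (H = √(12944 + 520) = √13464 = 6*√374 ≈ 116.03)
(H + y(-154)) - 4625 = (6*√374 + 6) - 4625 = (6 + 6*√374) - 4625 = -4619 + 6*√374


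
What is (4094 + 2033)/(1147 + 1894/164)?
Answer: 502414/95001 ≈ 5.2885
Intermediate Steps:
(4094 + 2033)/(1147 + 1894/164) = 6127/(1147 + 1894*(1/164)) = 6127/(1147 + 947/82) = 6127/(95001/82) = 6127*(82/95001) = 502414/95001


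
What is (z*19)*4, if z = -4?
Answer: -304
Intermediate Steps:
(z*19)*4 = -4*19*4 = -76*4 = -304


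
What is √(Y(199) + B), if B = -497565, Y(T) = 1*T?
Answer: I*√497366 ≈ 705.24*I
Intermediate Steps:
Y(T) = T
√(Y(199) + B) = √(199 - 497565) = √(-497366) = I*√497366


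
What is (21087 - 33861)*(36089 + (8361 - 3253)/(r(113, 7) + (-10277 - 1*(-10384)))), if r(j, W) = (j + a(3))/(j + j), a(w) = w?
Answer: -5608072967910/12149 ≈ -4.6161e+8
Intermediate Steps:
r(j, W) = (3 + j)/(2*j) (r(j, W) = (j + 3)/(j + j) = (3 + j)/((2*j)) = (3 + j)*(1/(2*j)) = (3 + j)/(2*j))
(21087 - 33861)*(36089 + (8361 - 3253)/(r(113, 7) + (-10277 - 1*(-10384)))) = (21087 - 33861)*(36089 + (8361 - 3253)/((1/2)*(3 + 113)/113 + (-10277 - 1*(-10384)))) = -12774*(36089 + 5108/((1/2)*(1/113)*116 + (-10277 + 10384))) = -12774*(36089 + 5108/(58/113 + 107)) = -12774*(36089 + 5108/(12149/113)) = -12774*(36089 + 5108*(113/12149)) = -12774*(36089 + 577204/12149) = -12774*439022465/12149 = -5608072967910/12149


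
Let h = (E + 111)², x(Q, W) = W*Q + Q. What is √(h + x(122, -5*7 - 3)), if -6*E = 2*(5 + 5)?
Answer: √63703/3 ≈ 84.131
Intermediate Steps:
x(Q, W) = Q + Q*W (x(Q, W) = Q*W + Q = Q + Q*W)
E = -10/3 (E = -(5 + 5)/3 = -10/3 ≈ -3.3333)
h = 104329/9 (h = (-10/3 + 111)² = (323/3)² = 104329/9 ≈ 11592.)
√(h + x(122, -5*7 - 3)) = √(104329/9 + 122*(1 + (-5*7 - 3))) = √(104329/9 + 122*(1 + (-35 - 3))) = √(104329/9 + 122*(1 - 38)) = √(104329/9 + 122*(-37)) = √(104329/9 - 4514) = √(63703/9) = √63703/3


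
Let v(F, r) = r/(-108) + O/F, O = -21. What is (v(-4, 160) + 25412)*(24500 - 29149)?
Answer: -12761054047/108 ≈ -1.1816e+8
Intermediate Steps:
v(F, r) = -21/F - r/108 (v(F, r) = r/(-108) - 21/F = r*(-1/108) - 21/F = -r/108 - 21/F = -21/F - r/108)
(v(-4, 160) + 25412)*(24500 - 29149) = ((-21/(-4) - 1/108*160) + 25412)*(24500 - 29149) = ((-21*(-¼) - 40/27) + 25412)*(-4649) = ((21/4 - 40/27) + 25412)*(-4649) = (407/108 + 25412)*(-4649) = (2744903/108)*(-4649) = -12761054047/108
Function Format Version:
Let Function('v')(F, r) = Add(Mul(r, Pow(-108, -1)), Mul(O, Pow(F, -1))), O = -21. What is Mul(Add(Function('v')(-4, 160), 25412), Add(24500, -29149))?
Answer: Rational(-12761054047, 108) ≈ -1.1816e+8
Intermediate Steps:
Function('v')(F, r) = Add(Mul(-21, Pow(F, -1)), Mul(Rational(-1, 108), r)) (Function('v')(F, r) = Add(Mul(r, Pow(-108, -1)), Mul(-21, Pow(F, -1))) = Add(Mul(r, Rational(-1, 108)), Mul(-21, Pow(F, -1))) = Add(Mul(Rational(-1, 108), r), Mul(-21, Pow(F, -1))) = Add(Mul(-21, Pow(F, -1)), Mul(Rational(-1, 108), r)))
Mul(Add(Function('v')(-4, 160), 25412), Add(24500, -29149)) = Mul(Add(Add(Mul(-21, Pow(-4, -1)), Mul(Rational(-1, 108), 160)), 25412), Add(24500, -29149)) = Mul(Add(Add(Mul(-21, Rational(-1, 4)), Rational(-40, 27)), 25412), -4649) = Mul(Add(Add(Rational(21, 4), Rational(-40, 27)), 25412), -4649) = Mul(Add(Rational(407, 108), 25412), -4649) = Mul(Rational(2744903, 108), -4649) = Rational(-12761054047, 108)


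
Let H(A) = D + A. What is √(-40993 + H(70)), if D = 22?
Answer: I*√40901 ≈ 202.24*I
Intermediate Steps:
H(A) = 22 + A
√(-40993 + H(70)) = √(-40993 + (22 + 70)) = √(-40993 + 92) = √(-40901) = I*√40901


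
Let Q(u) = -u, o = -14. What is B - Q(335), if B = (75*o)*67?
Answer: -70015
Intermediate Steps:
B = -70350 (B = (75*(-14))*67 = -1050*67 = -70350)
B - Q(335) = -70350 - (-1)*335 = -70350 - 1*(-335) = -70350 + 335 = -70015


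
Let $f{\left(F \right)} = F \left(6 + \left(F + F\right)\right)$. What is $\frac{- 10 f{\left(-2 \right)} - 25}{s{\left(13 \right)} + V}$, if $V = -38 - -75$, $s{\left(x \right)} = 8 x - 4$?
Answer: $\frac{15}{137} \approx 0.10949$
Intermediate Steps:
$f{\left(F \right)} = F \left(6 + 2 F\right)$
$s{\left(x \right)} = -4 + 8 x$
$V = 37$ ($V = -38 + 75 = 37$)
$\frac{- 10 f{\left(-2 \right)} - 25}{s{\left(13 \right)} + V} = \frac{- 10 \cdot 2 \left(-2\right) \left(3 - 2\right) - 25}{\left(-4 + 8 \cdot 13\right) + 37} = \frac{- 10 \cdot 2 \left(-2\right) 1 - 25}{\left(-4 + 104\right) + 37} = \frac{\left(-10\right) \left(-4\right) - 25}{100 + 37} = \frac{40 - 25}{137} = \frac{1}{137} \cdot 15 = \frac{15}{137}$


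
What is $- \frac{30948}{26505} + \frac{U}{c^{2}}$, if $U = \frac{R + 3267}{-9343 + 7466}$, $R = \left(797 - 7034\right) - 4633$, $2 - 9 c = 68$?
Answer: $- \frac{8767203343}{8026314780} \approx -1.0923$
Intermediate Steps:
$c = - \frac{22}{3}$ ($c = \frac{2}{9} - \frac{68}{9} = - \frac{22}{3} \approx -7.3333$)
$R = -10870$ ($R = -6237 - 4633 = -10870$)
$U = \frac{7603}{1877}$ ($U = \frac{-10870 + 3267}{-9343 + 7466} = - \frac{7603}{-1877} = \left(-7603\right) \left(- \frac{1}{1877}\right) = \frac{7603}{1877} \approx 4.0506$)
$- \frac{30948}{26505} + \frac{U}{c^{2}} = - \frac{30948}{26505} + \frac{7603}{1877 \left(- \frac{22}{3}\right)^{2}} = \left(-30948\right) \frac{1}{26505} + \frac{7603}{1877 \cdot \frac{484}{9}} = - \frac{10316}{8835} + \frac{7603}{1877} \cdot \frac{9}{484} = - \frac{10316}{8835} + \frac{68427}{908468} = - \frac{8767203343}{8026314780}$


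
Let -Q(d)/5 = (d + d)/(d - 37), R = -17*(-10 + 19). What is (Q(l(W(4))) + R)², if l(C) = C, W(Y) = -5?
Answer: 10484644/441 ≈ 23775.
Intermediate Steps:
R = -153 (R = -17*9 = -153)
Q(d) = -10*d/(-37 + d) (Q(d) = -5*(d + d)/(d - 37) = -5*2*d/(-37 + d) = -10*d/(-37 + d))
(Q(l(W(4))) + R)² = (-10*(-5)/(-37 - 5) - 153)² = (-10*(-5)/(-42) - 153)² = (-10*(-5)*(-1/42) - 153)² = (-25/21 - 153)² = (-3238/21)² = 10484644/441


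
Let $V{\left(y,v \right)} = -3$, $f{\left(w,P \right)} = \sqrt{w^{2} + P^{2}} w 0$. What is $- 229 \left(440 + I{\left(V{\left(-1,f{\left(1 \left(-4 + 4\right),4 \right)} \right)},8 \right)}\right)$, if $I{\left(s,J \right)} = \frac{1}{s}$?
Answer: $- \frac{302051}{3} \approx -1.0068 \cdot 10^{5}$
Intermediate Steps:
$f{\left(w,P \right)} = 0$ ($f{\left(w,P \right)} = \sqrt{P^{2} + w^{2}} w 0 = w \sqrt{P^{2} + w^{2}} \cdot 0 = 0$)
$- 229 \left(440 + I{\left(V{\left(-1,f{\left(1 \left(-4 + 4\right),4 \right)} \right)},8 \right)}\right) = - 229 \left(440 + \frac{1}{-3}\right) = - 229 \left(440 - \frac{1}{3}\right) = \left(-229\right) \frac{1319}{3} = - \frac{302051}{3}$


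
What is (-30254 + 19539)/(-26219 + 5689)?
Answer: 2143/4106 ≈ 0.52192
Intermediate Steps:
(-30254 + 19539)/(-26219 + 5689) = -10715/(-20530) = -10715*(-1/20530) = 2143/4106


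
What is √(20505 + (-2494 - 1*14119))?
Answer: 2*√973 ≈ 62.386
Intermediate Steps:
√(20505 + (-2494 - 1*14119)) = √(20505 + (-2494 - 14119)) = √(20505 - 16613) = √3892 = 2*√973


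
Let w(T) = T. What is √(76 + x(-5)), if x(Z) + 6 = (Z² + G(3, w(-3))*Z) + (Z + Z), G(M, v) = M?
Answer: √70 ≈ 8.3666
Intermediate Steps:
x(Z) = -6 + Z² + 5*Z (x(Z) = -6 + ((Z² + 3*Z) + (Z + Z)) = -6 + ((Z² + 3*Z) + 2*Z) = -6 + (Z² + 5*Z) = -6 + Z² + 5*Z)
√(76 + x(-5)) = √(76 + (-6 + (-5)² + 5*(-5))) = √(76 + (-6 + 25 - 25)) = √(76 - 6) = √70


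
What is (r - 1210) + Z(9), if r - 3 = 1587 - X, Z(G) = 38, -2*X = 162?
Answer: 499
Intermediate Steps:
X = -81 (X = -½*162 = -81)
r = 1671 (r = 3 + (1587 - 1*(-81)) = 3 + (1587 + 81) = 3 + 1668 = 1671)
(r - 1210) + Z(9) = (1671 - 1210) + 38 = 461 + 38 = 499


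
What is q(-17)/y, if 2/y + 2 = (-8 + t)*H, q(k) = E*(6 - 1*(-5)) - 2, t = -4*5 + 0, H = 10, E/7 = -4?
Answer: 43710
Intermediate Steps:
E = -28 (E = 7*(-4) = -28)
t = -20 (t = -20 + 0 = -20)
q(k) = -310 (q(k) = -28*(6 - 1*(-5)) - 2 = -28*(6 + 5) - 2 = -28*11 - 2 = -308 - 2 = -310)
y = -1/141 (y = 2/(-2 + (-8 - 20)*10) = 2/(-2 - 28*10) = 2/(-2 - 280) = 2/(-282) = 2*(-1/282) = -1/141 ≈ -0.0070922)
q(-17)/y = -310/(-1/141) = -310*(-141) = 43710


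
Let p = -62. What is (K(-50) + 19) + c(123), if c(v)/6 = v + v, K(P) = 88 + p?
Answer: 1521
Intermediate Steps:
K(P) = 26 (K(P) = 88 - 62 = 26)
c(v) = 12*v (c(v) = 6*(v + v) = 6*(2*v) = 12*v)
(K(-50) + 19) + c(123) = (26 + 19) + 12*123 = 45 + 1476 = 1521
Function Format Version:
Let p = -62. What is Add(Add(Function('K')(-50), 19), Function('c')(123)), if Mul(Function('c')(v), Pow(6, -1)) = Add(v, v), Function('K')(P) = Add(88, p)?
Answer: 1521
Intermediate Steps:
Function('K')(P) = 26 (Function('K')(P) = Add(88, -62) = 26)
Function('c')(v) = Mul(12, v) (Function('c')(v) = Mul(6, Add(v, v)) = Mul(6, Mul(2, v)) = Mul(12, v))
Add(Add(Function('K')(-50), 19), Function('c')(123)) = Add(Add(26, 19), Mul(12, 123)) = Add(45, 1476) = 1521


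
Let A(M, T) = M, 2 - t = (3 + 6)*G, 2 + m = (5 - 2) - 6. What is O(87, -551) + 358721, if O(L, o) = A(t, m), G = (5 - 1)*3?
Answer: 358615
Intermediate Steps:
G = 12 (G = 4*3 = 12)
m = -5 (m = -2 + ((5 - 2) - 6) = -2 + (3 - 6) = -2 - 3 = -5)
t = -106 (t = 2 - (3 + 6)*12 = 2 - 9*12 = 2 - 1*108 = 2 - 108 = -106)
O(L, o) = -106
O(87, -551) + 358721 = -106 + 358721 = 358615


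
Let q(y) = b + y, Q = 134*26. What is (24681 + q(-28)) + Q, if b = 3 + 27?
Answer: 28167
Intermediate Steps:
b = 30
Q = 3484
q(y) = 30 + y
(24681 + q(-28)) + Q = (24681 + (30 - 28)) + 3484 = (24681 + 2) + 3484 = 24683 + 3484 = 28167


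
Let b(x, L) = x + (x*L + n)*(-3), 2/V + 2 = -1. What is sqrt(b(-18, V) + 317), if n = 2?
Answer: sqrt(257) ≈ 16.031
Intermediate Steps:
V = -2/3 (V = 2/(-2 - 1) = 2/(-3) = 2*(-1/3) = -2/3 ≈ -0.66667)
b(x, L) = -6 + x - 3*L*x (b(x, L) = x + (x*L + 2)*(-3) = x + (L*x + 2)*(-3) = x + (2 + L*x)*(-3) = x + (-6 - 3*L*x) = -6 + x - 3*L*x)
sqrt(b(-18, V) + 317) = sqrt((-6 - 18 - 3*(-2/3)*(-18)) + 317) = sqrt((-6 - 18 - 36) + 317) = sqrt(-60 + 317) = sqrt(257)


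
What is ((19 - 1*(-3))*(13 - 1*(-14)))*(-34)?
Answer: -20196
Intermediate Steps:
((19 - 1*(-3))*(13 - 1*(-14)))*(-34) = ((19 + 3)*(13 + 14))*(-34) = (22*27)*(-34) = 594*(-34) = -20196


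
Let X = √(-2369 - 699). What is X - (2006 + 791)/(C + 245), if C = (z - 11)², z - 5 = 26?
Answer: -2797/645 + 2*I*√767 ≈ -4.3364 + 55.39*I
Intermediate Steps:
z = 31 (z = 5 + 26 = 31)
C = 400 (C = (31 - 11)² = 20² = 400)
X = 2*I*√767 (X = √(-3068) = 2*I*√767 ≈ 55.39*I)
X - (2006 + 791)/(C + 245) = 2*I*√767 - (2006 + 791)/(400 + 245) = 2*I*√767 - 2797/645 = -2797/645 + 2*I*√767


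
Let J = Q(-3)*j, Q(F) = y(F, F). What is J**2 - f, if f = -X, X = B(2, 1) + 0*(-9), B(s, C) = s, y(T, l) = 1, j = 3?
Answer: 11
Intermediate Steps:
Q(F) = 1
X = 2 (X = 2 + 0*(-9) = 2 + 0 = 2)
J = 3 (J = 1*3 = 3)
f = -2 (f = -1*2 = -2)
J**2 - f = 3**2 - 1*(-2) = 9 + 2 = 11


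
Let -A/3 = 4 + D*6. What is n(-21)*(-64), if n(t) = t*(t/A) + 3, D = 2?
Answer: 396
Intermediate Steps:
A = -48 (A = -3*(4 + 2*6) = -3*(4 + 12) = -3*16 = -48)
n(t) = 3 - t**2/48 (n(t) = t*(t/(-48)) + 3 = t*(t*(-1/48)) + 3 = t*(-t/48) + 3 = -t**2/48 + 3 = 3 - t**2/48)
n(-21)*(-64) = (3 - 1/48*(-21)**2)*(-64) = (3 - 1/48*441)*(-64) = (3 - 147/16)*(-64) = -99/16*(-64) = 396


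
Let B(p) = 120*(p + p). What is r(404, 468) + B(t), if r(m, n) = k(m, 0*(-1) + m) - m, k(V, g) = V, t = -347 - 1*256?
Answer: -144720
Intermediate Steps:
t = -603 (t = -347 - 256 = -603)
B(p) = 240*p (B(p) = 120*(2*p) = 240*p)
r(m, n) = 0 (r(m, n) = m - m = 0)
r(404, 468) + B(t) = 0 + 240*(-603) = 0 - 144720 = -144720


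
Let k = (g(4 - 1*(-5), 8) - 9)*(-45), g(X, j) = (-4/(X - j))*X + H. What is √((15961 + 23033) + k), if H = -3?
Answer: 19*√114 ≈ 202.86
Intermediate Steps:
g(X, j) = -3 - 4*X/(X - j) (g(X, j) = (-4/(X - j))*X - 3 = -4*X/(X - j) - 3 = -3 - 4*X/(X - j))
k = 2160 (k = ((-7*(4 - 1*(-5)) + 3*8)/((4 - 1*(-5)) - 1*8) - 9)*(-45) = ((-7*(4 + 5) + 24)/((4 + 5) - 8) - 9)*(-45) = ((-7*9 + 24)/(9 - 8) - 9)*(-45) = ((-63 + 24)/1 - 9)*(-45) = (1*(-39) - 9)*(-45) = (-39 - 9)*(-45) = -48*(-45) = 2160)
√((15961 + 23033) + k) = √((15961 + 23033) + 2160) = √(38994 + 2160) = √41154 = 19*√114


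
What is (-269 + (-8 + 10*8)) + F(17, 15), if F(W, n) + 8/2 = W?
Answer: -184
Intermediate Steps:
F(W, n) = -4 + W
(-269 + (-8 + 10*8)) + F(17, 15) = (-269 + (-8 + 10*8)) + (-4 + 17) = (-269 + (-8 + 80)) + 13 = (-269 + 72) + 13 = -197 + 13 = -184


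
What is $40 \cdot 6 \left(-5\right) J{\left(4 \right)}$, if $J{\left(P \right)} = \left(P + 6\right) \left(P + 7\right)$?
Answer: $-132000$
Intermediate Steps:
$J{\left(P \right)} = \left(6 + P\right) \left(7 + P\right)$
$40 \cdot 6 \left(-5\right) J{\left(4 \right)} = 40 \cdot 6 \left(-5\right) \left(42 + 4^{2} + 13 \cdot 4\right) = 40 \left(-30\right) \left(42 + 16 + 52\right) = \left(-1200\right) 110 = -132000$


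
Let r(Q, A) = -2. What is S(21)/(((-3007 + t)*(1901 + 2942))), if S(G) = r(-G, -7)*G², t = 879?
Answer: 63/736136 ≈ 8.5582e-5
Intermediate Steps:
S(G) = -2*G²
S(21)/(((-3007 + t)*(1901 + 2942))) = (-2*21²)/(((-3007 + 879)*(1901 + 2942))) = (-2*441)/((-2128*4843)) = -882/(-10305904) = -882*(-1/10305904) = 63/736136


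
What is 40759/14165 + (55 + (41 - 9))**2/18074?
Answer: 843893051/256018210 ≈ 3.2962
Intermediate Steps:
40759/14165 + (55 + (41 - 9))**2/18074 = 40759*(1/14165) + (55 + 32)**2*(1/18074) = 40759/14165 + 87**2*(1/18074) = 40759/14165 + 7569*(1/18074) = 40759/14165 + 7569/18074 = 843893051/256018210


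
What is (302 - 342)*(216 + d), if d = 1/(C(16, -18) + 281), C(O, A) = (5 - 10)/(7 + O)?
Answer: -27899020/3229 ≈ -8640.1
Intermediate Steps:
C(O, A) = -5/(7 + O)
d = 23/6458 (d = 1/(-5/(7 + 16) + 281) = 1/(-5/23 + 281) = 1/(6458/23) = 23/6458 ≈ 0.0035615)
(302 - 342)*(216 + d) = (302 - 342)*(216 + 23/6458) = -40*1394951/6458 = -27899020/3229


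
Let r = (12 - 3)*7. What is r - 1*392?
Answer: -329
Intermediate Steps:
r = 63 (r = 9*7 = 63)
r - 1*392 = 63 - 1*392 = 63 - 392 = -329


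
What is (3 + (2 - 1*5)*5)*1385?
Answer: -16620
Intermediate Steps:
(3 + (2 - 1*5)*5)*1385 = (3 + (2 - 5)*5)*1385 = (3 - 3*5)*1385 = (3 - 15)*1385 = -12*1385 = -16620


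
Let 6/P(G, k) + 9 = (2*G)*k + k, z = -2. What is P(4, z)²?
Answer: 4/81 ≈ 0.049383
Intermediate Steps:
P(G, k) = 6/(-9 + k + 2*G*k) (P(G, k) = 6/(-9 + ((2*G)*k + k)) = 6/(-9 + (2*G*k + k)) = 6/(-9 + (k + 2*G*k)) = 6/(-9 + k + 2*G*k))
P(4, z)² = (6/(-9 - 2 + 2*4*(-2)))² = (6/(-9 - 2 - 16))² = (6/(-27))² = (6*(-1/27))² = (-2/9)² = 4/81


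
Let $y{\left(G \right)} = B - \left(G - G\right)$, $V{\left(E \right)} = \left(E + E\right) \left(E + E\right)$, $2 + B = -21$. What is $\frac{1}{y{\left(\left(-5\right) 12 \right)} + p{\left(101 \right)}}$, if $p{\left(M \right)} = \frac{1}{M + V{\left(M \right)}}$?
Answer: $- \frac{40905}{940814} \approx -0.043478$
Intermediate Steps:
$B = -23$ ($B = -2 - 21 = -23$)
$V{\left(E \right)} = 4 E^{2}$ ($V{\left(E \right)} = 2 E 2 E = 4 E^{2}$)
$y{\left(G \right)} = -23$ ($y{\left(G \right)} = -23 - \left(G - G\right) = -23 - 0 = -23 + 0 = -23$)
$p{\left(M \right)} = \frac{1}{M + 4 M^{2}}$
$\frac{1}{y{\left(\left(-5\right) 12 \right)} + p{\left(101 \right)}} = \frac{1}{-23 + \frac{1}{101 \left(1 + 4 \cdot 101\right)}} = \frac{1}{-23 + \frac{1}{101 \left(1 + 404\right)}} = \frac{1}{-23 + \frac{1}{101 \cdot 405}} = \frac{1}{-23 + \frac{1}{101} \cdot \frac{1}{405}} = \frac{1}{-23 + \frac{1}{40905}} = \frac{1}{- \frac{940814}{40905}} = - \frac{40905}{940814}$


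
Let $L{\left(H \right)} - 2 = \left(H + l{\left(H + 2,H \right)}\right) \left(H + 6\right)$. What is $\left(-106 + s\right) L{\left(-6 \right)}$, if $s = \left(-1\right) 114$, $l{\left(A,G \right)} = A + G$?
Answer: $-440$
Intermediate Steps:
$s = -114$
$L{\left(H \right)} = 2 + \left(2 + 3 H\right) \left(6 + H\right)$ ($L{\left(H \right)} = 2 + \left(H + \left(\left(H + 2\right) + H\right)\right) \left(H + 6\right) = 2 + \left(H + \left(\left(2 + H\right) + H\right)\right) \left(6 + H\right) = 2 + \left(H + \left(2 + 2 H\right)\right) \left(6 + H\right) = 2 + \left(2 + 3 H\right) \left(6 + H\right)$)
$\left(-106 + s\right) L{\left(-6 \right)} = \left(-106 - 114\right) \left(14 + 3 \left(-6\right)^{2} + 20 \left(-6\right)\right) = - 220 \left(14 + 3 \cdot 36 - 120\right) = - 220 \left(14 + 108 - 120\right) = \left(-220\right) 2 = -440$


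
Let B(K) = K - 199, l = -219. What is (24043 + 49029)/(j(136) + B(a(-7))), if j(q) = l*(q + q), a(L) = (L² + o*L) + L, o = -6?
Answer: -73072/59683 ≈ -1.2243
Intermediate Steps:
a(L) = L² - 5*L (a(L) = (L² - 6*L) + L = L² - 5*L)
j(q) = -438*q (j(q) = -219*(q + q) = -438*q)
B(K) = -199 + K
(24043 + 49029)/(j(136) + B(a(-7))) = (24043 + 49029)/(-438*136 + (-199 - 7*(-5 - 7))) = 73072/(-59568 + (-199 - 7*(-12))) = 73072/(-59568 + (-199 + 84)) = 73072/(-59568 - 115) = 73072/(-59683) = 73072*(-1/59683) = -73072/59683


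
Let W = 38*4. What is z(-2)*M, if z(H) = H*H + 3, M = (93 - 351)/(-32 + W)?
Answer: -301/20 ≈ -15.050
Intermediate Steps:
W = 152
M = -43/20 (M = (93 - 351)/(-32 + 152) = -258/120 = -258*1/120 = -43/20 ≈ -2.1500)
z(H) = 3 + H² (z(H) = H² + 3 = 3 + H²)
z(-2)*M = (3 + (-2)²)*(-43/20) = (3 + 4)*(-43/20) = 7*(-43/20) = -301/20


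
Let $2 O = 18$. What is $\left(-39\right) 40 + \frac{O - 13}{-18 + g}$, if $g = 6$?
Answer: $- \frac{4679}{3} \approx -1559.7$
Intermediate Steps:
$O = 9$ ($O = \frac{1}{2} \cdot 18 = 9$)
$\left(-39\right) 40 + \frac{O - 13}{-18 + g} = \left(-39\right) 40 + \frac{9 - 13}{-18 + 6} = -1560 - \frac{4}{-12} = -1560 - - \frac{1}{3} = -1560 + \frac{1}{3} = - \frac{4679}{3}$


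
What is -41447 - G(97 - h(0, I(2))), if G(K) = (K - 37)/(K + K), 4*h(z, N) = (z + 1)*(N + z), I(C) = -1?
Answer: -32246007/778 ≈ -41447.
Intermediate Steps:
h(z, N) = (1 + z)*(N + z)/4 (h(z, N) = ((z + 1)*(N + z))/4 = ((1 + z)*(N + z))/4 = (1 + z)*(N + z)/4)
G(K) = (-37 + K)/(2*K) (G(K) = (-37 + K)/((2*K)) = (-37 + K)*(1/(2*K)) = (-37 + K)/(2*K))
-41447 - G(97 - h(0, I(2))) = -41447 - (-37 + (97 - ((¼)*(-1) + (¼)*0 + (¼)*0² + (¼)*(-1)*0)))/(2*(97 - ((¼)*(-1) + (¼)*0 + (¼)*0² + (¼)*(-1)*0))) = -41447 - (-37 + (97 - (-¼ + 0 + (¼)*0 + 0)))/(2*(97 - (-¼ + 0 + (¼)*0 + 0))) = -41447 - (-37 + (97 - (-¼ + 0 + 0 + 0)))/(2*(97 - (-¼ + 0 + 0 + 0))) = -41447 - (-37 + (97 - 1*(-¼)))/(2*(97 - 1*(-¼))) = -41447 - (-37 + (97 + ¼))/(2*(97 + ¼)) = -41447 - (-37 + 389/4)/(2*389/4) = -41447 - 4*241/(2*389*4) = -41447 - 1*241/778 = -41447 - 241/778 = -32246007/778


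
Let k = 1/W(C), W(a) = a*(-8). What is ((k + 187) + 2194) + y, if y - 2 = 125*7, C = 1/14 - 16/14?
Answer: 195487/60 ≈ 3258.1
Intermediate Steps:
C = -15/14 (C = 1*(1/14) - 16*1/14 = 1/14 - 8/7 = -15/14 ≈ -1.0714)
W(a) = -8*a
k = 7/60 (k = 1/(-8*(-15/14)) = 1/(60/7) = 7/60 ≈ 0.11667)
y = 877 (y = 2 + 125*7 = 2 + 875 = 877)
((k + 187) + 2194) + y = ((7/60 + 187) + 2194) + 877 = (11227/60 + 2194) + 877 = 142867/60 + 877 = 195487/60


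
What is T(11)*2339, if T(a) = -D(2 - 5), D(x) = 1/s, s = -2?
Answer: 2339/2 ≈ 1169.5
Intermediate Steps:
D(x) = -½ (D(x) = 1/(-2) = -½)
T(a) = ½ (T(a) = -1*(-½) = ½)
T(11)*2339 = (½)*2339 = 2339/2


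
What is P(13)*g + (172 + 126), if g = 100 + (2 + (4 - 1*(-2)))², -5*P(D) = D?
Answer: -642/5 ≈ -128.40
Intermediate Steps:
P(D) = -D/5
g = 164 (g = 100 + (2 + (4 + 2))² = 100 + (2 + 6)² = 100 + 8² = 100 + 64 = 164)
P(13)*g + (172 + 126) = -⅕*13*164 + (172 + 126) = -13/5*164 + 298 = -2132/5 + 298 = -642/5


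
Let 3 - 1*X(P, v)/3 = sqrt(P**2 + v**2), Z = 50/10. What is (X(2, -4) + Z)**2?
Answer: 376 - 168*sqrt(5) ≈ 0.34058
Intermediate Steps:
Z = 5 (Z = 50*(1/10) = 5)
X(P, v) = 9 - 3*sqrt(P**2 + v**2)
(X(2, -4) + Z)**2 = ((9 - 3*sqrt(2**2 + (-4)**2)) + 5)**2 = ((9 - 3*sqrt(4 + 16)) + 5)**2 = ((9 - 6*sqrt(5)) + 5)**2 = (14 - 6*sqrt(5))**2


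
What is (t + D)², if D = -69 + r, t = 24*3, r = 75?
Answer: 6084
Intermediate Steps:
t = 72
D = 6 (D = -69 + 75 = 6)
(t + D)² = (72 + 6)² = 78² = 6084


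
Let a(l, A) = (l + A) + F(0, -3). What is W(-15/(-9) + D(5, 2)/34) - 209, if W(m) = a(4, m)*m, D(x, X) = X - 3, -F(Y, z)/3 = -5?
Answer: -1822901/10404 ≈ -175.21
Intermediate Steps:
F(Y, z) = 15 (F(Y, z) = -3*(-5) = 15)
D(x, X) = -3 + X
a(l, A) = 15 + A + l (a(l, A) = (l + A) + 15 = (A + l) + 15 = 15 + A + l)
W(m) = m*(19 + m) (W(m) = (15 + m + 4)*m = (19 + m)*m = m*(19 + m))
W(-15/(-9) + D(5, 2)/34) - 209 = (-15/(-9) + (-3 + 2)/34)*(19 + (-15/(-9) + (-3 + 2)/34)) - 209 = (-15*(-1/9) - 1*1/34)*(19 + (-15*(-1/9) - 1*1/34)) - 209 = (5/3 - 1/34)*(19 + (5/3 - 1/34)) - 209 = 167*(19 + 167/102)/102 - 209 = (167/102)*(2105/102) - 209 = 351535/10404 - 209 = -1822901/10404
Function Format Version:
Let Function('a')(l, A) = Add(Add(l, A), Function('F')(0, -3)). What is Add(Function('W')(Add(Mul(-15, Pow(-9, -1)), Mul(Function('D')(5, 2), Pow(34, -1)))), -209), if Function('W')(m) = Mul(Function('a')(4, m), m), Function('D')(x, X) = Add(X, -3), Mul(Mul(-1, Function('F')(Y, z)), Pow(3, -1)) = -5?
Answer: Rational(-1822901, 10404) ≈ -175.21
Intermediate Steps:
Function('F')(Y, z) = 15 (Function('F')(Y, z) = Mul(-3, -5) = 15)
Function('D')(x, X) = Add(-3, X)
Function('a')(l, A) = Add(15, A, l) (Function('a')(l, A) = Add(Add(l, A), 15) = Add(Add(A, l), 15) = Add(15, A, l))
Function('W')(m) = Mul(m, Add(19, m)) (Function('W')(m) = Mul(Add(15, m, 4), m) = Mul(Add(19, m), m) = Mul(m, Add(19, m)))
Add(Function('W')(Add(Mul(-15, Pow(-9, -1)), Mul(Function('D')(5, 2), Pow(34, -1)))), -209) = Add(Mul(Add(Mul(-15, Pow(-9, -1)), Mul(Add(-3, 2), Pow(34, -1))), Add(19, Add(Mul(-15, Pow(-9, -1)), Mul(Add(-3, 2), Pow(34, -1))))), -209) = Add(Mul(Add(Mul(-15, Rational(-1, 9)), Mul(-1, Rational(1, 34))), Add(19, Add(Mul(-15, Rational(-1, 9)), Mul(-1, Rational(1, 34))))), -209) = Add(Mul(Add(Rational(5, 3), Rational(-1, 34)), Add(19, Add(Rational(5, 3), Rational(-1, 34)))), -209) = Add(Mul(Rational(167, 102), Add(19, Rational(167, 102))), -209) = Add(Mul(Rational(167, 102), Rational(2105, 102)), -209) = Add(Rational(351535, 10404), -209) = Rational(-1822901, 10404)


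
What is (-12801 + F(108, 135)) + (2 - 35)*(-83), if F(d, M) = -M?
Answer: -10197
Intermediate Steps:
(-12801 + F(108, 135)) + (2 - 35)*(-83) = (-12801 - 1*135) + (2 - 35)*(-83) = (-12801 - 135) - 33*(-83) = -12936 + 2739 = -10197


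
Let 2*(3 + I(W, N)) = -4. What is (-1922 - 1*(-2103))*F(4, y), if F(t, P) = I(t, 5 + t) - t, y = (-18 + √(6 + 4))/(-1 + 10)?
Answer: -1629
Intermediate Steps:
y = -2 + √10/9 (y = (-18 + √10)/9 = (-18 + √10)*(⅑) = -2 + √10/9 ≈ -1.6486)
I(W, N) = -5 (I(W, N) = -3 + (½)*(-4) = -3 - 2 = -5)
F(t, P) = -5 - t
(-1922 - 1*(-2103))*F(4, y) = (-1922 - 1*(-2103))*(-5 - 1*4) = (-1922 + 2103)*(-5 - 4) = 181*(-9) = -1629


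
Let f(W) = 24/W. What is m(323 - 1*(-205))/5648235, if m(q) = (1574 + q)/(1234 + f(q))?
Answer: 46244/153343932015 ≈ 3.0157e-7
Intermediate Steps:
m(q) = (1574 + q)/(1234 + 24/q)
m(323 - 1*(-205))/5648235 = ((323 - 1*(-205))*(1574 + (323 - 1*(-205)))/(2*(12 + 617*(323 - 1*(-205)))))/5648235 = ((323 + 205)*(1574 + (323 + 205))/(2*(12 + 617*(323 + 205))))*(1/5648235) = ((1/2)*528*(1574 + 528)/(12 + 617*528))*(1/5648235) = ((1/2)*528*2102/(12 + 325776))*(1/5648235) = ((1/2)*528*2102/325788)*(1/5648235) = ((1/2)*528*(1/325788)*2102)*(1/5648235) = (46244/27149)*(1/5648235) = 46244/153343932015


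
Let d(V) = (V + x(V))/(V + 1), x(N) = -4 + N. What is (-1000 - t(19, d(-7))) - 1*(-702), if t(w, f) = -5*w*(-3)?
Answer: -583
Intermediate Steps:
d(V) = (-4 + 2*V)/(1 + V) (d(V) = (V + (-4 + V))/(V + 1) = (-4 + 2*V)/(1 + V))
t(w, f) = 15*w
(-1000 - t(19, d(-7))) - 1*(-702) = (-1000 - 15*19) - 1*(-702) = (-1000 - 1*285) + 702 = (-1000 - 285) + 702 = -1285 + 702 = -583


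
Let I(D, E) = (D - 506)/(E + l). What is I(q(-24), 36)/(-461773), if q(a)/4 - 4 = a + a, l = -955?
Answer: -682/424369387 ≈ -1.6071e-6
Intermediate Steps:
q(a) = 16 + 8*a (q(a) = 16 + 4*(a + a) = 16 + 4*(2*a) = 16 + 8*a)
I(D, E) = (-506 + D)/(-955 + E) (I(D, E) = (D - 506)/(E - 955) = (-506 + D)/(-955 + E))
I(q(-24), 36)/(-461773) = ((-506 + (16 + 8*(-24)))/(-955 + 36))/(-461773) = ((-506 + (16 - 192))/(-919))*(-1/461773) = -(-506 - 176)/919*(-1/461773) = -1/919*(-682)*(-1/461773) = (682/919)*(-1/461773) = -682/424369387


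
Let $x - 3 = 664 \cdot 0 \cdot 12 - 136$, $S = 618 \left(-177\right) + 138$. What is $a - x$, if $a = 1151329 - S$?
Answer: $1260710$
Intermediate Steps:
$S = -109248$ ($S = -109386 + 138 = -109248$)
$a = 1260577$ ($a = 1151329 - -109248 = 1151329 + 109248 = 1260577$)
$x = -133$ ($x = 3 - \left(136 - 664 \cdot 0 \cdot 12\right) = 3 + \left(664 \cdot 0 - 136\right) = 3 + \left(0 - 136\right) = 3 - 136 = -133$)
$a - x = 1260577 - -133 = 1260577 + 133 = 1260710$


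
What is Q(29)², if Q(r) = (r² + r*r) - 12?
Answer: 2788900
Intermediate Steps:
Q(r) = -12 + 2*r² (Q(r) = (r² + r²) - 12 = 2*r² - 12 = -12 + 2*r²)
Q(29)² = (-12 + 2*29²)² = (-12 + 2*841)² = (-12 + 1682)² = 1670² = 2788900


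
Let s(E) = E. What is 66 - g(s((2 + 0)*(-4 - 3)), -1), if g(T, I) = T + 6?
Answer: 74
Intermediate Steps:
g(T, I) = 6 + T
66 - g(s((2 + 0)*(-4 - 3)), -1) = 66 - (6 + (2 + 0)*(-4 - 3)) = 66 - (6 + 2*(-7)) = 66 - (6 - 14) = 66 - 1*(-8) = 66 + 8 = 74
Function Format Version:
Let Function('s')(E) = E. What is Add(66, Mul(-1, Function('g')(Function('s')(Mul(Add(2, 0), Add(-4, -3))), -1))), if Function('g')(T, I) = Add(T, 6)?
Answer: 74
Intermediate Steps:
Function('g')(T, I) = Add(6, T)
Add(66, Mul(-1, Function('g')(Function('s')(Mul(Add(2, 0), Add(-4, -3))), -1))) = Add(66, Mul(-1, Add(6, Mul(Add(2, 0), Add(-4, -3))))) = Add(66, Mul(-1, Add(6, Mul(2, -7)))) = Add(66, Mul(-1, Add(6, -14))) = Add(66, Mul(-1, -8)) = Add(66, 8) = 74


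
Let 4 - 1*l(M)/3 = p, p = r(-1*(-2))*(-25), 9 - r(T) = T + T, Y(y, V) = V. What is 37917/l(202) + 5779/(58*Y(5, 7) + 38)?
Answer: 2119069/19092 ≈ 110.99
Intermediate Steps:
r(T) = 9 - 2*T (r(T) = 9 - (T + T) = 9 - 2*T)
p = -125 (p = (9 - (-2)*(-2))*(-25) = (9 - 2*2)*(-25) = (9 - 4)*(-25) = 5*(-25) = -125)
l(M) = 387 (l(M) = 12 - 3*(-125) = 12 + 375 = 387)
37917/l(202) + 5779/(58*Y(5, 7) + 38) = 37917/387 + 5779/(58*7 + 38) = 37917*(1/387) + 5779/(406 + 38) = 4213/43 + 5779/444 = 2119069/19092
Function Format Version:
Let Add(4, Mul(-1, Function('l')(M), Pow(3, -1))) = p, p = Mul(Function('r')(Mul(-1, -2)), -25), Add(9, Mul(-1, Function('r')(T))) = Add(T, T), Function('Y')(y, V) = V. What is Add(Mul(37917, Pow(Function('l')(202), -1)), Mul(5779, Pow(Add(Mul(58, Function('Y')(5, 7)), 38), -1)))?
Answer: Rational(2119069, 19092) ≈ 110.99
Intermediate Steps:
Function('r')(T) = Add(9, Mul(-2, T)) (Function('r')(T) = Add(9, Mul(-1, Add(T, T))) = Add(9, Mul(-1, Mul(2, T))) = Add(9, Mul(-2, T)))
p = -125 (p = Mul(Add(9, Mul(-2, Mul(-1, -2))), -25) = Mul(Add(9, Mul(-2, 2)), -25) = Mul(Add(9, -4), -25) = Mul(5, -25) = -125)
Function('l')(M) = 387 (Function('l')(M) = Add(12, Mul(-3, -125)) = Add(12, 375) = 387)
Add(Mul(37917, Pow(Function('l')(202), -1)), Mul(5779, Pow(Add(Mul(58, Function('Y')(5, 7)), 38), -1))) = Add(Mul(37917, Pow(387, -1)), Mul(5779, Pow(Add(Mul(58, 7), 38), -1))) = Add(Mul(37917, Rational(1, 387)), Mul(5779, Pow(Add(406, 38), -1))) = Add(Rational(4213, 43), Mul(5779, Pow(444, -1))) = Add(Rational(4213, 43), Mul(5779, Rational(1, 444))) = Add(Rational(4213, 43), Rational(5779, 444)) = Rational(2119069, 19092)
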